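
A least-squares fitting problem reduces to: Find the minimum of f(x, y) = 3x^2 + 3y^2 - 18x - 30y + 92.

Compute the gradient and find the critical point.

f(x,y) = 3x^2 + 3y^2 - 18x - 30y + 92
df/dx = 6x + (-18) = 0  =>  x = 3
df/dy = 6y + (-30) = 0  =>  y = 5
f(3, 5) = 3*(3)^2 + 3*(5)^2 + -18*(3) + -30*(5) + 92 = -10
Hessian is diagonal with entries 6, 6 > 0, so this is a minimum.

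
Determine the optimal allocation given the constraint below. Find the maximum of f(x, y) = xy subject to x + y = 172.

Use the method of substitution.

Substitute y = 172 - x into f(x,y) = xy:
g(x) = x(172 - x) = 172x - x^2
g'(x) = 172 - 2x = 0  =>  x = 86
y = 172 - 86 = 86
Maximum value = 86 * 86 = 7396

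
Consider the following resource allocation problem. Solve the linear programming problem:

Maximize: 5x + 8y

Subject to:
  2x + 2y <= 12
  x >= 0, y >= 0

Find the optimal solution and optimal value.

The feasible region has vertices at [(0, 0), (6, 0), (0, 6)].
Checking objective 5x + 8y at each vertex:
  (0, 0): 5*0 + 8*0 = 0
  (6, 0): 5*6 + 8*0 = 30
  (0, 6): 5*0 + 8*6 = 48
Maximum is 48 at (0, 6).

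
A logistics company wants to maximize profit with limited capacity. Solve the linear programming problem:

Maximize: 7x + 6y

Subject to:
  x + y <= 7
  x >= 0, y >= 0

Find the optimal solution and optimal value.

The feasible region has vertices at [(0, 0), (7, 0), (0, 7)].
Checking objective 7x + 6y at each vertex:
  (0, 0): 7*0 + 6*0 = 0
  (7, 0): 7*7 + 6*0 = 49
  (0, 7): 7*0 + 6*7 = 42
Maximum is 49 at (7, 0).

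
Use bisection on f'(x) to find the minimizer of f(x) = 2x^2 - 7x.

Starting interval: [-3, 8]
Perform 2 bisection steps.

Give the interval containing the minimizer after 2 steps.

Finding critical point of f(x) = 2x^2 - 7x using bisection on f'(x) = 4x + -7.
f'(x) = 0 when x = 7/4.
Starting interval: [-3, 8]
Step 1: mid = 5/2, f'(mid) = 3, new interval = [-3, 5/2]
Step 2: mid = -1/4, f'(mid) = -8, new interval = [-1/4, 5/2]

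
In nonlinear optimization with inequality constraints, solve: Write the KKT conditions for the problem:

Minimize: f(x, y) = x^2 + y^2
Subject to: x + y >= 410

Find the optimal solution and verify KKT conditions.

KKT conditions for min x^2 + y^2 s.t. x + y >= 410:
Stationarity: 2x = mu, 2y = mu
So x = y = mu/2.
Complementary slackness: mu*(x + y - 410) = 0
Primal feasibility: x + y >= 410; dual feasibility: mu >= 0
If mu = 0 then x = y = 0, but 0 + 0 < 410 is infeasible, so the constraint is active.
Constraint active: x + y = 2*(mu/2) = 410 => mu = 410
x = y = 205, f = 84050
Verify: stationarity 2*205 = 410 = mu; primal 205 + 205 = 410 >= 410; dual mu = 410 >= 0; complementary slackness 410*(410 - 410) = 0. All KKT conditions hold.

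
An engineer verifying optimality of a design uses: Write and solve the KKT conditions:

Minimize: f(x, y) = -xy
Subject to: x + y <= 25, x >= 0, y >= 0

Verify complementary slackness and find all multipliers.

Problem: min -xy s.t. x + y <= 25 (multiplier lambda), x >= 0 (mu_x), y >= 0 (mu_y)
KKT stationarity: -y + lambda - mu_x = 0, -x + lambda - mu_y = 0, with lambda, mu_x, mu_y >= 0
Complementary slackness: lambda*(x + y - 25) = 0, mu_x*x = 0, mu_y*y = 0
If lambda = 0: y = -mu_x <= 0 and x = -mu_y <= 0 force x = y = 0 with f = 0; but x = y = 25/2 is feasible with f = -625/4 < 0, so this is not the minimum. Hence lambda > 0 and x + y = 25.
Try x > 0, y > 0 (so mu_x = mu_y = 0): y = lambda, x = lambda => x = y = lambda
x + y = 25 => 2*lambda = 25 => lambda = 25/2
x* = y* = 25/2 > 0, consistent with mu_x = mu_y = 0.
(Any feasible point with x = 0 or y = 0 has f = 0 > -625/4, so the minimum is not on those boundaries.)
min(-xy) = -625/4 (i.e. max xy = 625/4)
Multipliers: lambda = 25/2, mu_x = 0, mu_y = 0
Complementary slackness: lambda*(x + y - 25) = 25/2*(25/2 + 25/2 - 25) = 0, mu_x*x = 0*25/2 = 0, mu_y*y = 0*25/2 = 0. Satisfied.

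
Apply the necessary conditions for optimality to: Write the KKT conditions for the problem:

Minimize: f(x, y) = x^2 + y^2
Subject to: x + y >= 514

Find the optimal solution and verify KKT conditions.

KKT conditions for min x^2 + y^2 s.t. x + y >= 514:
Stationarity: 2x = mu, 2y = mu
So x = y = mu/2.
Complementary slackness: mu*(x + y - 514) = 0
Primal feasibility: x + y >= 514; dual feasibility: mu >= 0
If mu = 0 then x = y = 0, but 0 + 0 < 514 is infeasible, so the constraint is active.
Constraint active: x + y = 2*(mu/2) = 514 => mu = 514
x = y = 257, f = 132098
Verify: stationarity 2*257 = 514 = mu; primal 257 + 257 = 514 >= 514; dual mu = 514 >= 0; complementary slackness 514*(514 - 514) = 0. All KKT conditions hold.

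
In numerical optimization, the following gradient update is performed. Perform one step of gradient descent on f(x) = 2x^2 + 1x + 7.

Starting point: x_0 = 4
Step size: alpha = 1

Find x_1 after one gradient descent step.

f(x) = 2x^2 + 1x + 7
f'(x) = 4x + 1
f'(4) = 4*4 + (1) = 17
x_1 = x_0 - alpha * f'(x_0) = 4 - 1 * 17 = -13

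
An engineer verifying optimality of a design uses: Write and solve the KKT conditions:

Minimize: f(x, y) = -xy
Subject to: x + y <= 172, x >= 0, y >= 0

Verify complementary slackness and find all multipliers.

Problem: min -xy s.t. x + y <= 172 (multiplier lambda), x >= 0 (mu_x), y >= 0 (mu_y)
KKT stationarity: -y + lambda - mu_x = 0, -x + lambda - mu_y = 0, with lambda, mu_x, mu_y >= 0
Complementary slackness: lambda*(x + y - 172) = 0, mu_x*x = 0, mu_y*y = 0
If lambda = 0: y = -mu_x <= 0 and x = -mu_y <= 0 force x = y = 0 with f = 0; but x = y = 86 is feasible with f = -7396 < 0, so this is not the minimum. Hence lambda > 0 and x + y = 172.
Try x > 0, y > 0 (so mu_x = mu_y = 0): y = lambda, x = lambda => x = y = lambda
x + y = 172 => 2*lambda = 172 => lambda = 86
x* = y* = 86 > 0, consistent with mu_x = mu_y = 0.
(Any feasible point with x = 0 or y = 0 has f = 0 > -7396, so the minimum is not on those boundaries.)
min(-xy) = -7396 (i.e. max xy = 7396)
Multipliers: lambda = 86, mu_x = 0, mu_y = 0
Complementary slackness: lambda*(x + y - 172) = 86*(86 + 86 - 172) = 0, mu_x*x = 0*86 = 0, mu_y*y = 0*86 = 0. Satisfied.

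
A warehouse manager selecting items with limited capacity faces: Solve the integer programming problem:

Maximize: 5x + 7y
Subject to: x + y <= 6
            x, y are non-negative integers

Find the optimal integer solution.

Objective: 5x + 7y, constraint: x + y <= 6
Coefficient of y is 7 > coefficient of x is 5, so allocate the entire budget to y.
Optimal: x = 0, y = 6, value = 42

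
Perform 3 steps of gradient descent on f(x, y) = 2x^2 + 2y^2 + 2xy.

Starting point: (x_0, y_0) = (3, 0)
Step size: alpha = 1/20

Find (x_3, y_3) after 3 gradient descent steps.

f(x,y) = 2x^2 + 2y^2 + 2xy
grad_x = 4x + 2y, grad_y = 4y + 2x
Step 1: grad = (12, 6), (12/5, -3/10)
Step 2: grad = (9, 18/5), (39/20, -12/25)
Step 3: grad = (171/25, 99/50), (201/125, -579/1000)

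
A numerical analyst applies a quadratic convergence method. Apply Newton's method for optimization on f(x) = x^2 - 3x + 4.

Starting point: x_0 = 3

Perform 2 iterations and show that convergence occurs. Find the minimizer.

f(x) = x^2 - 3x + 4, f'(x) = 2x + (-3), f''(x) = 2
Step 1: f'(3) = 3, x_1 = 3 - 3/2 = 3/2
Step 2: f'(3/2) = 0, x_2 = 3/2 (converged)
Newton's method converges in 1 step for quadratics.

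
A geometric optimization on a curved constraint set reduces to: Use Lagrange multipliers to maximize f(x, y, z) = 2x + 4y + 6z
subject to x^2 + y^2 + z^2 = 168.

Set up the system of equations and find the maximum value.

Lagrange conditions: 2 = 2*lambda*x, 4 = 2*lambda*y, 6 = 2*lambda*z
So x:2 = y:4 = z:6, i.e. x = 2t, y = 4t, z = 6t
Constraint: t^2*(2^2 + 4^2 + 6^2) = 168
  t^2 * 56 = 168  =>  t = sqrt(3)
Maximum = 2*2t + 4*4t + 6*6t = 56*sqrt(3) = sqrt(9408)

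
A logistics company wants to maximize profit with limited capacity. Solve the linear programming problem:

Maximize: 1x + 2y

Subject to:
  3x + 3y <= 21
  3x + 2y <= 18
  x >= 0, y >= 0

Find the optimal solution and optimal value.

Feasible vertices: (0, 0), (0, 7), (4, 3), (6, 0)
Objective 1x + 2y at each:
  (0, 0): 0
  (0, 7): 14
  (4, 3): 10
  (6, 0): 6
Maximum is 14 at (0, 7).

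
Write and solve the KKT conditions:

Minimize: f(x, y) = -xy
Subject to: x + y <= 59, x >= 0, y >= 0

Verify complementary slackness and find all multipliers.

Problem: min -xy s.t. x + y <= 59 (multiplier lambda), x >= 0 (mu_x), y >= 0 (mu_y)
KKT stationarity: -y + lambda - mu_x = 0, -x + lambda - mu_y = 0, with lambda, mu_x, mu_y >= 0
Complementary slackness: lambda*(x + y - 59) = 0, mu_x*x = 0, mu_y*y = 0
If lambda = 0: y = -mu_x <= 0 and x = -mu_y <= 0 force x = y = 0 with f = 0; but x = y = 59/2 is feasible with f = -3481/4 < 0, so this is not the minimum. Hence lambda > 0 and x + y = 59.
Try x > 0, y > 0 (so mu_x = mu_y = 0): y = lambda, x = lambda => x = y = lambda
x + y = 59 => 2*lambda = 59 => lambda = 59/2
x* = y* = 59/2 > 0, consistent with mu_x = mu_y = 0.
(Any feasible point with x = 0 or y = 0 has f = 0 > -3481/4, so the minimum is not on those boundaries.)
min(-xy) = -3481/4 (i.e. max xy = 3481/4)
Multipliers: lambda = 59/2, mu_x = 0, mu_y = 0
Complementary slackness: lambda*(x + y - 59) = 59/2*(59/2 + 59/2 - 59) = 0, mu_x*x = 0*59/2 = 0, mu_y*y = 0*59/2 = 0. Satisfied.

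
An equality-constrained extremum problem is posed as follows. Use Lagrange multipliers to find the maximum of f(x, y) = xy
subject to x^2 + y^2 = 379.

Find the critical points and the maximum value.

Lagrange conditions: y = 2*lambda*x and x = 2*lambda*y
If x = 0 then y = 0, violating the constraint, so x, y != 0.
Dividing: y/x = x/y => x^2 = y^2 => y = x or y = -x
Constraint: 2x^2 = 379 => x^2 = 379/2 => x = +/-sqrt(379/2)
Critical points: (sqrt(379/2), sqrt(379/2)), (-sqrt(379/2), -sqrt(379/2)), (sqrt(379/2), -sqrt(379/2)), (-sqrt(379/2), sqrt(379/2))
  y = x:  xy = x^2 = 379/2  at (sqrt(379/2), sqrt(379/2)) and (-sqrt(379/2), -sqrt(379/2))
  y = -x: xy = -x^2 = -379/2 at (sqrt(379/2), -sqrt(379/2)) and (-sqrt(379/2), sqrt(379/2))
Maximum xy = 379/2 at (sqrt(379/2), sqrt(379/2)) and (-sqrt(379/2), -sqrt(379/2))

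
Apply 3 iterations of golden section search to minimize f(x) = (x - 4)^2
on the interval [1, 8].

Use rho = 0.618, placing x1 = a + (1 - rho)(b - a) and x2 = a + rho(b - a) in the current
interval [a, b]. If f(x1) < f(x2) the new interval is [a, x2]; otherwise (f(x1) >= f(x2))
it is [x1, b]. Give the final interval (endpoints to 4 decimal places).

Golden section search for min of f(x) = (x - 4)^2 on [1, 8].
Each step: x1 = a + (1 - rho)(b - a), x2 = a + rho(b - a); if f(x1) < f(x2) keep [a, x2], otherwise keep [x1, b].
Step 1: [1.0000, 8.0000], x1=3.6740 (f=0.1063), x2=5.3260 (f=1.7583); f(x1) < f(x2) => keep [1.0000, 5.3260]
Step 2: [1.0000, 5.3260], x1=2.6525 (f=1.8157), x2=3.6735 (f=0.1066); f(x1) > f(x2) => keep [2.6525, 5.3260]
Step 3: [2.6525, 5.3260], x1=3.6738 (f=0.1064), x2=4.3047 (f=0.0929); f(x1) > f(x2) => keep [3.6738, 5.3260]
Final interval: [3.6738, 5.3260]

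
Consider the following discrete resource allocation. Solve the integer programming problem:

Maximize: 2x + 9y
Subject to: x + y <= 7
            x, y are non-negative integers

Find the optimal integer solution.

Objective: 2x + 9y, constraint: x + y <= 7
Coefficient of y is 9 > coefficient of x is 2, so allocate the entire budget to y.
Optimal: x = 0, y = 7, value = 63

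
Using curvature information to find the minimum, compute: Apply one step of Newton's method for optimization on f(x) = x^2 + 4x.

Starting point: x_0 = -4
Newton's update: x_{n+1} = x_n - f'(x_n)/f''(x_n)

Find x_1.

f(x) = x^2 + 4x
f'(x) = 2x + (4), f''(x) = 2
Newton step: x_1 = x_0 - f'(x_0)/f''(x_0)
f'(-4) = -4
x_1 = -4 - -4/2 = -2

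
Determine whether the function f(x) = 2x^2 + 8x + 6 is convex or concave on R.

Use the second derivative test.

f(x) = 2x^2 + 8x + 6
f'(x) = 4x + 8
f''(x) = 4
Since f''(x) = 4 > 0 for all x, f is convex on R.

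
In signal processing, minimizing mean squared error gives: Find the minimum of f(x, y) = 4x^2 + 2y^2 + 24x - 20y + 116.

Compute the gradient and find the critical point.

f(x,y) = 4x^2 + 2y^2 + 24x - 20y + 116
df/dx = 8x + (24) = 0  =>  x = -3
df/dy = 4y + (-20) = 0  =>  y = 5
f(-3, 5) = 4*(-3)^2 + 2*(5)^2 + 24*(-3) + -20*(5) + 116 = 30
Hessian is diagonal with entries 8, 4 > 0, so this is a minimum.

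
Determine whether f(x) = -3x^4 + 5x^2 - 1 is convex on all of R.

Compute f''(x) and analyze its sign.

f(x) = -3x^4 + 5x^2 - 1
f'(x) = -12x^3 + 10x
f''(x) = -36x^2 + 10
f''(x) = -36x^2 + 10 -> -inf as |x| -> inf
Therefore, f is not globally convex on R.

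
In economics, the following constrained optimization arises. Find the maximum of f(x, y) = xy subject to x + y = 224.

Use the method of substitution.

Substitute y = 224 - x into f(x,y) = xy:
g(x) = x(224 - x) = 224x - x^2
g'(x) = 224 - 2x = 0  =>  x = 112
y = 224 - 112 = 112
Maximum value = 112 * 112 = 12544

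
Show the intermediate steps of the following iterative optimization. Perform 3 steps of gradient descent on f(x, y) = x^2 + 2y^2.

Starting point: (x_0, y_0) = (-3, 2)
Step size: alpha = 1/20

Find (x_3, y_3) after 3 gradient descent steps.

f(x,y) = x^2 + 2y^2
grad_x = 2x + 0y, grad_y = 4y + 0x
Step 1: grad = (-6, 8), (-27/10, 8/5)
Step 2: grad = (-27/5, 32/5), (-243/100, 32/25)
Step 3: grad = (-243/50, 128/25), (-2187/1000, 128/125)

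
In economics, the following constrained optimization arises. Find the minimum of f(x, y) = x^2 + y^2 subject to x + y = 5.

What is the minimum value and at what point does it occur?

Substitute y = 5 - x into f(x,y) = x^2 + y^2:
g(x) = x^2 + (5 - x)^2 = 2x^2 - 10x + 25
g'(x) = 4x - 10 = 0  =>  x = 5/2
y = 5 - 5/2 = 5/2
Minimum value = (5/2)^2 + (5/2)^2 = 25/2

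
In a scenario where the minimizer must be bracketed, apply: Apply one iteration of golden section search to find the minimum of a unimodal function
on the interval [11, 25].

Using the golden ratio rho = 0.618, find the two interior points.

Golden section search on [11, 25].
Golden ratio rho = 0.618 (approx).
Interior points:
  x_1 = 11 + (1-0.618)*14 = 16.3480
  x_2 = 11 + 0.618*14 = 19.6520
Compare f(x_1) and f(x_2) to determine which subinterval to keep.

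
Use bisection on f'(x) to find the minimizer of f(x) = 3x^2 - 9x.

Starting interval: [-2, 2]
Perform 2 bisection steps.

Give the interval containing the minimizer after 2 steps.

Finding critical point of f(x) = 3x^2 - 9x using bisection on f'(x) = 6x + -9.
f'(x) = 0 when x = 3/2.
Starting interval: [-2, 2]
Step 1: mid = 0, f'(mid) = -9, new interval = [0, 2]
Step 2: mid = 1, f'(mid) = -3, new interval = [1, 2]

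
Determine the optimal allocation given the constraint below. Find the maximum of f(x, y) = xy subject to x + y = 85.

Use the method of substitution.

Substitute y = 85 - x into f(x,y) = xy:
g(x) = x(85 - x) = 85x - x^2
g'(x) = 85 - 2x = 0  =>  x = 85/2
y = 85 - 85/2 = 85/2
Maximum value = (85/2) * (85/2) = 7225/4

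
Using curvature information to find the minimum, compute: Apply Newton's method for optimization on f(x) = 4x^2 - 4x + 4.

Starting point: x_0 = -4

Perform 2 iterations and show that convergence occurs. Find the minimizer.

f(x) = 4x^2 - 4x + 4, f'(x) = 8x + (-4), f''(x) = 8
Step 1: f'(-4) = -36, x_1 = -4 - -36/8 = 1/2
Step 2: f'(1/2) = 0, x_2 = 1/2 (converged)
Newton's method converges in 1 step for quadratics.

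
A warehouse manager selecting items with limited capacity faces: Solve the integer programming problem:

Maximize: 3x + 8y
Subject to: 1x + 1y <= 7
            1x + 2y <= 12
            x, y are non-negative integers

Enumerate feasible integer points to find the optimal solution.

Constraint 1: 1x + 1y <= 7
Constraint 2: 1x + 2y <= 12
Feasible x range (need y >= 0): 0 <= x <= min(7/1, 12/1) => x in {0, ..., 7}.
Enumerate feasible integer points row by row (the coefficient of y is 8 > 0, so for each x the largest feasible y gives the best value):
  x = 0: y <= min((7 - 1*0)/1, (12 - 1*0)/2) => y in {0, ..., 6}; best 3*0 + 8*6 = 48
  x = 1: y <= min((7 - 1*1)/1, (12 - 1*1)/2) => y in {0, ..., 5}; best 3*1 + 8*5 = 43
  x = 2: y <= min((7 - 1*2)/1, (12 - 1*2)/2) => y in {0, ..., 5}; best 3*2 + 8*5 = 46
  x = 3: y <= min((7 - 1*3)/1, (12 - 1*3)/2) => y in {0, ..., 4}; best 3*3 + 8*4 = 41
  x = 4: y <= min((7 - 1*4)/1, (12 - 1*4)/2) => y in {0, ..., 3}; best 3*4 + 8*3 = 36
  x = 5: y <= min((7 - 1*5)/1, (12 - 1*5)/2) => y in {0, ..., 2}; best 3*5 + 8*2 = 31
  x = 6: y <= min((7 - 1*6)/1, (12 - 1*6)/2) => y in {0, ..., 1}; best 3*6 + 8*1 = 26
  x = 7: y <= min((7 - 1*7)/1, (12 - 1*7)/2) => y in {0}; best 3*7 + 8*0 = 21
The maximum 3x + 8y = 48 is achieved at x = 0, y = 6.
Check: 1*0 + 1*6 = 6 <= 7 and 1*0 + 2*6 = 12 <= 12.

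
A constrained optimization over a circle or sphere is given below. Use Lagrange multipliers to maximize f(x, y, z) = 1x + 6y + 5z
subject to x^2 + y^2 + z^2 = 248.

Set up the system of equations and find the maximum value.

Lagrange conditions: 1 = 2*lambda*x, 6 = 2*lambda*y, 5 = 2*lambda*z
So x:1 = y:6 = z:5, i.e. x = 1t, y = 6t, z = 5t
Constraint: t^2*(1^2 + 6^2 + 5^2) = 248
  t^2 * 62 = 248  =>  t = sqrt(4)
Maximum = 1*1t + 6*6t + 5*5t = 62*sqrt(4) = 124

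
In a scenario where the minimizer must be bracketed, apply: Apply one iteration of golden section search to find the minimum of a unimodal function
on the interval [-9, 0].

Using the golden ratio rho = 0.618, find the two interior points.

Golden section search on [-9, 0].
Golden ratio rho = 0.618 (approx).
Interior points:
  x_1 = -9 + (1-0.618)*9 = -5.5620
  x_2 = -9 + 0.618*9 = -3.4380
Compare f(x_1) and f(x_2) to determine which subinterval to keep.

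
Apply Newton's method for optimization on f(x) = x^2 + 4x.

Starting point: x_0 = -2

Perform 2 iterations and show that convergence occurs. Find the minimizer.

f(x) = x^2 + 4x, f'(x) = 2x + (4), f''(x) = 2
Step 1: f'(-2) = 0, x_1 = -2 - 0/2 = -2
Step 2: f'(-2) = 0, x_2 = -2 (converged)
Newton's method converges in 1 step for quadratics.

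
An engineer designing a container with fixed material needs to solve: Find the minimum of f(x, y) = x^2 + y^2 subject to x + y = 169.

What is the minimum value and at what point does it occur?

Substitute y = 169 - x into f(x,y) = x^2 + y^2:
g(x) = x^2 + (169 - x)^2 = 2x^2 - 338x + 28561
g'(x) = 4x - 338 = 0  =>  x = 169/2
y = 169 - 169/2 = 169/2
Minimum value = (169/2)^2 + (169/2)^2 = 28561/2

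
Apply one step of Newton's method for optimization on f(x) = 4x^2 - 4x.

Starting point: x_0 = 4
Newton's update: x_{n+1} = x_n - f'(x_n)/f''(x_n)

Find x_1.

f(x) = 4x^2 - 4x
f'(x) = 8x + (-4), f''(x) = 8
Newton step: x_1 = x_0 - f'(x_0)/f''(x_0)
f'(4) = 28
x_1 = 4 - 28/8 = 1/2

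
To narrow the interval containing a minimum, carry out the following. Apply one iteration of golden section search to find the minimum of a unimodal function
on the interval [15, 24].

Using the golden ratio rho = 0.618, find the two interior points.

Golden section search on [15, 24].
Golden ratio rho = 0.618 (approx).
Interior points:
  x_1 = 15 + (1-0.618)*9 = 18.4380
  x_2 = 15 + 0.618*9 = 20.5620
Compare f(x_1) and f(x_2) to determine which subinterval to keep.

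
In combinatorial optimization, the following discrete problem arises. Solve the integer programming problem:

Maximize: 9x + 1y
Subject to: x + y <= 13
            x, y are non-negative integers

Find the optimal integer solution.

Objective: 9x + 1y, constraint: x + y <= 13
Coefficient of x is 9 >= coefficient of y is 1, so allocate the entire budget to x.
Optimal: x = 13, y = 0, value = 117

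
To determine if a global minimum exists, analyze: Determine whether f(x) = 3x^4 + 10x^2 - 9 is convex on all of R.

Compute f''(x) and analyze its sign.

f(x) = 3x^4 + 10x^2 - 9
f'(x) = 12x^3 + 20x
f''(x) = 36x^2 + 20
f''(x) = 36x^2 + 20 >= 20 > 0 for all x
Therefore, f is convex on R.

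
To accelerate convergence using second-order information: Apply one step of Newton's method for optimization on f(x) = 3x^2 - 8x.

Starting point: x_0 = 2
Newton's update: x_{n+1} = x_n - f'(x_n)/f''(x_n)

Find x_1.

f(x) = 3x^2 - 8x
f'(x) = 6x + (-8), f''(x) = 6
Newton step: x_1 = x_0 - f'(x_0)/f''(x_0)
f'(2) = 4
x_1 = 2 - 4/6 = 4/3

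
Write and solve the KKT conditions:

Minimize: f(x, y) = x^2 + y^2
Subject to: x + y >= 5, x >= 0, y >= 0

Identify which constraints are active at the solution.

KKT conditions for min x^2 + y^2 s.t. 1x + 1y >= 5, x >= 0, y >= 0:
Stationarity: 2x = mu*1 + mu_x, 2y = mu*1 + mu_y, with mu, mu_x, mu_y >= 0
Complementary slackness: mu*(x + y - 5) = 0, mu_x*x = 0, mu_y*y = 0
(0, 0) is infeasible (1*0 + 1*0 < 5), so if mu = 0 stationarity would force x = mu_x/2 >= 0, y = mu_y/2 >= 0 with mu_x*x = mu_y*y = 0, i.e. x = y = 0: contradiction. Hence mu > 0 and x + y = 5 is active.
Try x > 0, y > 0 (so mu_x = mu_y = 0): x = 1*mu/2, y = 1*mu/2
Substitute: 1*(1*mu/2) + 1*(1*mu/2) = 5
  mu*2/2 = 5 => mu = 5
x* = 5/2 > 0, y* = 5/2 > 0, consistent with mu_x = mu_y = 0.
f is convex and the constraints are linear, so this KKT point is the global minimum.
f* = 25/2
Active constraints: x + y >= 5 (holds with equality, mu = 5 > 0); x >= 0 and y >= 0 are inactive (mu_x = mu_y = 0).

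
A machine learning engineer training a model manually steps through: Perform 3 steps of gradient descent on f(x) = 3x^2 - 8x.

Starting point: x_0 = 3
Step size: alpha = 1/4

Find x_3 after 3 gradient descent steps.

f(x) = 3x^2 - 8x, f'(x) = 6x + (-8)
Step 1: f'(3) = 10, x_1 = 3 - 1/4 * 10 = 1/2
Step 2: f'(1/2) = -5, x_2 = 1/2 - 1/4 * -5 = 7/4
Step 3: f'(7/4) = 5/2, x_3 = 7/4 - 1/4 * 5/2 = 9/8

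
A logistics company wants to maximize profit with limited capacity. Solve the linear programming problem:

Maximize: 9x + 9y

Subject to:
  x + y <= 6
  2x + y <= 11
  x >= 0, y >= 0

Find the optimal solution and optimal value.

Feasible vertices: (0, 0), (0, 6), (5, 1), (11/2, 0)
Objective 9x + 9y at each:
  (0, 0): 0
  (0, 6): 54
  (5, 1): 54
  (11/2, 0): 99/2
Maximum is 54 at (0, 6).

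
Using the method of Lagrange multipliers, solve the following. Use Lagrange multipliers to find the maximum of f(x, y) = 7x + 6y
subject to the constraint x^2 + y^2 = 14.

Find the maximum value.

Set up Lagrange conditions: grad f = lambda * grad g
  7 = 2*lambda*x
  6 = 2*lambda*y
From these: x/y = 7/6, so x = 7t, y = 6t for some t.
Substitute into constraint: (7t)^2 + (6t)^2 = 14
  t^2 * 85 = 14
  t = sqrt(14/85)
Maximum = 7*x + 6*y = (7^2 + 6^2)*t = 85 * sqrt(14/85) = sqrt(1190)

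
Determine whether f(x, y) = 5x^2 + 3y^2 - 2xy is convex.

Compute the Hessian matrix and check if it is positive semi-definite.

f(x,y) = 5x^2 + 3y^2 - 2xy
Hessian H = [[10, -2], [-2, 6]]
trace(H) = 16, det(H) = 56
Eigenvalues: (16 +/- sqrt(32)) / 2 = 10.83, 5.172
Since both eigenvalues > 0, f is convex.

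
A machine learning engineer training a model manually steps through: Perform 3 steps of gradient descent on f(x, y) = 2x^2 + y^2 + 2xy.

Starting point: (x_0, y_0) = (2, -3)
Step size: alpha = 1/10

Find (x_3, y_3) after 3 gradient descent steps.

f(x,y) = 2x^2 + y^2 + 2xy
grad_x = 4x + 2y, grad_y = 2y + 2x
Step 1: grad = (2, -2), (9/5, -14/5)
Step 2: grad = (8/5, -2), (41/25, -13/5)
Step 3: grad = (34/25, -48/25), (188/125, -301/125)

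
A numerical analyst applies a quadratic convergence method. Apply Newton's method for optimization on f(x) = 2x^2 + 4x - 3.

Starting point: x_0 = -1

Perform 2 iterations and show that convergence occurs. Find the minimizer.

f(x) = 2x^2 + 4x - 3, f'(x) = 4x + (4), f''(x) = 4
Step 1: f'(-1) = 0, x_1 = -1 - 0/4 = -1
Step 2: f'(-1) = 0, x_2 = -1 (converged)
Newton's method converges in 1 step for quadratics.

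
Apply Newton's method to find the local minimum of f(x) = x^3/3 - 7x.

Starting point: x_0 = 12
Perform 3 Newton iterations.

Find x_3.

f(x) = x^3/3 - 7x
f'(x) = x^2 - 7, f''(x) = 2x
Newton update: x_{n+1} = x_n - (x_n^2 - 7)/(2*x_n)
Step 1: x_0 = 12, f'=137, f''=24, x_1 = 151/24
Step 2: x_1 = 151/24, f'=18769/576, f''=151/12, x_2 = 26833/7248
Step 3: x_2 = 26833/7248, f'=352275361/52533504, f''=26833/3624, x_3 = 1087744417/388971168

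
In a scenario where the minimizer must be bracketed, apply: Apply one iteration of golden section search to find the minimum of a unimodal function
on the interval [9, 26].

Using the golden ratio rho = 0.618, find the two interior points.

Golden section search on [9, 26].
Golden ratio rho = 0.618 (approx).
Interior points:
  x_1 = 9 + (1-0.618)*17 = 15.4940
  x_2 = 9 + 0.618*17 = 19.5060
Compare f(x_1) and f(x_2) to determine which subinterval to keep.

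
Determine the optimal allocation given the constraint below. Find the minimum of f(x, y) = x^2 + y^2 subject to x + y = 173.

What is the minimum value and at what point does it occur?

Substitute y = 173 - x into f(x,y) = x^2 + y^2:
g(x) = x^2 + (173 - x)^2 = 2x^2 - 346x + 29929
g'(x) = 4x - 346 = 0  =>  x = 173/2
y = 173 - 173/2 = 173/2
Minimum value = (173/2)^2 + (173/2)^2 = 29929/2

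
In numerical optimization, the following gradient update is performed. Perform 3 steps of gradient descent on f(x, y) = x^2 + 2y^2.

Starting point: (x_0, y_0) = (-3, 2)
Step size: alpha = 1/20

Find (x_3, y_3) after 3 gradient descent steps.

f(x,y) = x^2 + 2y^2
grad_x = 2x + 0y, grad_y = 4y + 0x
Step 1: grad = (-6, 8), (-27/10, 8/5)
Step 2: grad = (-27/5, 32/5), (-243/100, 32/25)
Step 3: grad = (-243/50, 128/25), (-2187/1000, 128/125)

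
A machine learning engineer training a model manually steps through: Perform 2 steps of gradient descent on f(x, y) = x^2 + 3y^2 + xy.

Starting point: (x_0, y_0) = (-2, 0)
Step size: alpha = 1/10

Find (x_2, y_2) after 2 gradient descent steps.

f(x,y) = x^2 + 3y^2 + xy
grad_x = 2x + 1y, grad_y = 6y + 1x
Step 1: grad = (-4, -2), (-8/5, 1/5)
Step 2: grad = (-3, -2/5), (-13/10, 6/25)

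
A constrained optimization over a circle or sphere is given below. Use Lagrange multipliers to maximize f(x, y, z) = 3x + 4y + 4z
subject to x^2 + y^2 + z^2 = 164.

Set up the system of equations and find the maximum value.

Lagrange conditions: 3 = 2*lambda*x, 4 = 2*lambda*y, 4 = 2*lambda*z
So x:3 = y:4 = z:4, i.e. x = 3t, y = 4t, z = 4t
Constraint: t^2*(3^2 + 4^2 + 4^2) = 164
  t^2 * 41 = 164  =>  t = sqrt(4)
Maximum = 3*3t + 4*4t + 4*4t = 41*sqrt(4) = 82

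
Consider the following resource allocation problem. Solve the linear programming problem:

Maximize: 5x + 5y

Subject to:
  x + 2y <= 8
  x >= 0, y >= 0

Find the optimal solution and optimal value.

The feasible region has vertices at [(0, 0), (8, 0), (0, 4)].
Checking objective 5x + 5y at each vertex:
  (0, 0): 5*0 + 5*0 = 0
  (8, 0): 5*8 + 5*0 = 40
  (0, 4): 5*0 + 5*4 = 20
Maximum is 40 at (8, 0).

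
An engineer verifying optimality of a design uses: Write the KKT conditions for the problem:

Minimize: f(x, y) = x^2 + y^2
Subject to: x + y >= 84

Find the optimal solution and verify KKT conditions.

KKT conditions for min x^2 + y^2 s.t. x + y >= 84:
Stationarity: 2x = mu, 2y = mu
So x = y = mu/2.
Complementary slackness: mu*(x + y - 84) = 0
Primal feasibility: x + y >= 84; dual feasibility: mu >= 0
If mu = 0 then x = y = 0, but 0 + 0 < 84 is infeasible, so the constraint is active.
Constraint active: x + y = 2*(mu/2) = 84 => mu = 84
x = y = 42, f = 3528
Verify: stationarity 2*42 = 84 = mu; primal 42 + 42 = 84 >= 84; dual mu = 84 >= 0; complementary slackness 84*(84 - 84) = 0. All KKT conditions hold.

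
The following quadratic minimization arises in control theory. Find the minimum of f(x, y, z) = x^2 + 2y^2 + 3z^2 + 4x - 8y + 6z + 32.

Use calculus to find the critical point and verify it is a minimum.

f(x,y,z) = x^2 + 2y^2 + 3z^2 + 4x - 8y + 6z + 32
df/dx = 2x + (4) = 0 => x = -2
df/dy = 4y + (-8) = 0 => y = 2
df/dz = 6z + (6) = 0 => z = -1
f(-2,2,-1) = 1*(-2)^2 + 2*(2)^2 + 3*(-1)^2 + 4*(-2) + -8*(2) + 6*(-1) + 32 = 17
Hessian is diagonal with entries 2, 4, 6 > 0, confirmed minimum.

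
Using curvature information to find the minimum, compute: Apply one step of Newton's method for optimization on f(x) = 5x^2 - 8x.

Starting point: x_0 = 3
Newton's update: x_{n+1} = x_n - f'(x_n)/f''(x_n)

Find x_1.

f(x) = 5x^2 - 8x
f'(x) = 10x + (-8), f''(x) = 10
Newton step: x_1 = x_0 - f'(x_0)/f''(x_0)
f'(3) = 22
x_1 = 3 - 22/10 = 4/5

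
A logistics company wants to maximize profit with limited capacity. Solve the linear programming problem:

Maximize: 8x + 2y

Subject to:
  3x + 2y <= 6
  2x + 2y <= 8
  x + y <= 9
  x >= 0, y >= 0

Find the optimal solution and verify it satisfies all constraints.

Feasible vertices: (0, 0), (0, 3), (2, 0)
Objective 8x + 2y at each vertex:
  (0, 0): 0
  (0, 3): 6
  (2, 0): 16
Maximum is 16 at (2, 0).
Verify constraints at (x, y) = (2, 0):
  3*2 + 2*0 = 6 <= 6 (active)
  2*2 + 2*0 = 4 <= 8
  1*2 + 1*0 = 2 <= 9
  x = 2 >= 0, y = 0 >= 0. All constraints satisfied.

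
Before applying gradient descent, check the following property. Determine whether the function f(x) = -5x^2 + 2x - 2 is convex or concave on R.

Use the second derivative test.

f(x) = -5x^2 + 2x - 2
f'(x) = -10x + 2
f''(x) = -10
Since f''(x) = -10 < 0 for all x, f is concave on R.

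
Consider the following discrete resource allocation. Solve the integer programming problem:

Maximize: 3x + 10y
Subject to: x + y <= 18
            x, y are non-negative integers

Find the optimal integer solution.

Objective: 3x + 10y, constraint: x + y <= 18
Coefficient of y is 10 > coefficient of x is 3, so allocate the entire budget to y.
Optimal: x = 0, y = 18, value = 180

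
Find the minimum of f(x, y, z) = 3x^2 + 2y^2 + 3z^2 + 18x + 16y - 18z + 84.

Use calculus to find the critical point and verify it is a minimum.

f(x,y,z) = 3x^2 + 2y^2 + 3z^2 + 18x + 16y - 18z + 84
df/dx = 6x + (18) = 0 => x = -3
df/dy = 4y + (16) = 0 => y = -4
df/dz = 6z + (-18) = 0 => z = 3
f(-3,-4,3) = 3*(-3)^2 + 2*(-4)^2 + 3*(3)^2 + 18*(-3) + 16*(-4) + -18*(3) + 84 = -2
Hessian is diagonal with entries 6, 4, 6 > 0, confirmed minimum.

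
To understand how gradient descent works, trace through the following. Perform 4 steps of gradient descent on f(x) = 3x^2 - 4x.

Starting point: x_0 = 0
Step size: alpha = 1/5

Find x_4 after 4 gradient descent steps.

f(x) = 3x^2 - 4x, f'(x) = 6x + (-4)
Step 1: f'(0) = -4, x_1 = 0 - 1/5 * -4 = 4/5
Step 2: f'(4/5) = 4/5, x_2 = 4/5 - 1/5 * 4/5 = 16/25
Step 3: f'(16/25) = -4/25, x_3 = 16/25 - 1/5 * -4/25 = 84/125
Step 4: f'(84/125) = 4/125, x_4 = 84/125 - 1/5 * 4/125 = 416/625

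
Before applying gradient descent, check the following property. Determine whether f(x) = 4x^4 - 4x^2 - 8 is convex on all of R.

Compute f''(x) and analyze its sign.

f(x) = 4x^4 - 4x^2 - 8
f'(x) = 16x^3 + -8x
f''(x) = 48x^2 + -8
f''(0) = -8 < 0, so not convex near x = 0
Therefore, f is not globally convex on R.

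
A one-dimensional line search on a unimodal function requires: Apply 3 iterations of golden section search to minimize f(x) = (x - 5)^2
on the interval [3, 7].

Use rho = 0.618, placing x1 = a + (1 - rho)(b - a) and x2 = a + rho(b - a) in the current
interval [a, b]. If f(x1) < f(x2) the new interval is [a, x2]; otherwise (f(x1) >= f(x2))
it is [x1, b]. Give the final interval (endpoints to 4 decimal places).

Golden section search for min of f(x) = (x - 5)^2 on [3, 7].
Each step: x1 = a + (1 - rho)(b - a), x2 = a + rho(b - a); if f(x1) < f(x2) keep [a, x2], otherwise keep [x1, b].
Step 1: [3.0000, 7.0000], x1=4.5280 (f=0.2228), x2=5.4720 (f=0.2228); f(x1) = f(x2) (tie, not '<') => keep [4.5280, 7.0000]
Step 2: [4.5280, 7.0000], x1=5.4723 (f=0.2231), x2=6.0557 (f=1.1145); f(x1) < f(x2) => keep [4.5280, 6.0557]
Step 3: [4.5280, 6.0557], x1=5.1116 (f=0.0125), x2=5.4721 (f=0.2229); f(x1) < f(x2) => keep [4.5280, 5.4721]
Final interval: [4.5280, 5.4721]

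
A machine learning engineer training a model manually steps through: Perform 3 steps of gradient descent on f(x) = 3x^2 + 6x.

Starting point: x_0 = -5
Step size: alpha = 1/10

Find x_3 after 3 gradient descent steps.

f(x) = 3x^2 + 6x, f'(x) = 6x + (6)
Step 1: f'(-5) = -24, x_1 = -5 - 1/10 * -24 = -13/5
Step 2: f'(-13/5) = -48/5, x_2 = -13/5 - 1/10 * -48/5 = -41/25
Step 3: f'(-41/25) = -96/25, x_3 = -41/25 - 1/10 * -96/25 = -157/125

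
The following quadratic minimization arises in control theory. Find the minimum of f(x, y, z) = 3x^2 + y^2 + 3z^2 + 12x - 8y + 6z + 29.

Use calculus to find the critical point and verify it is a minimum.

f(x,y,z) = 3x^2 + y^2 + 3z^2 + 12x - 8y + 6z + 29
df/dx = 6x + (12) = 0 => x = -2
df/dy = 2y + (-8) = 0 => y = 4
df/dz = 6z + (6) = 0 => z = -1
f(-2,4,-1) = 3*(-2)^2 + 1*(4)^2 + 3*(-1)^2 + 12*(-2) + -8*(4) + 6*(-1) + 29 = -2
Hessian is diagonal with entries 6, 2, 6 > 0, confirmed minimum.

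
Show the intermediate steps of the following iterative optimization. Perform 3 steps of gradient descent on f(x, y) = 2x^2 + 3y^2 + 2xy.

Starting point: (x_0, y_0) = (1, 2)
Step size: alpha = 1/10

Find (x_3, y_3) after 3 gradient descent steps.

f(x,y) = 2x^2 + 3y^2 + 2xy
grad_x = 4x + 2y, grad_y = 6y + 2x
Step 1: grad = (8, 14), (1/5, 3/5)
Step 2: grad = (2, 4), (0, 1/5)
Step 3: grad = (2/5, 6/5), (-1/25, 2/25)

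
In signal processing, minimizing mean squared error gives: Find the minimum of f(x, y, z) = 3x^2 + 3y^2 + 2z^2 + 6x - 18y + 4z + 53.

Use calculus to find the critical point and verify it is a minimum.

f(x,y,z) = 3x^2 + 3y^2 + 2z^2 + 6x - 18y + 4z + 53
df/dx = 6x + (6) = 0 => x = -1
df/dy = 6y + (-18) = 0 => y = 3
df/dz = 4z + (4) = 0 => z = -1
f(-1,3,-1) = 3*(-1)^2 + 3*(3)^2 + 2*(-1)^2 + 6*(-1) + -18*(3) + 4*(-1) + 53 = 21
Hessian is diagonal with entries 6, 6, 4 > 0, confirmed minimum.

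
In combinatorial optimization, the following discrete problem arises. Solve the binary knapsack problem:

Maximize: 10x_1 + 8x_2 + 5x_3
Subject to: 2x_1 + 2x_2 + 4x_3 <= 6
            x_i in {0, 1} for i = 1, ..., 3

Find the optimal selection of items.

Items: item 1 (v=10, w=2), item 2 (v=8, w=2), item 3 (v=5, w=4)
Capacity: 6
Checking all 8 subsets (w = total weight, v = total value):
  {}: w = 0, v = 0
  {1}: w = 2, v = 10
  {2}: w = 2, v = 8
  {3}: w = 4, v = 5
  {1, 2}: w = 4, v = 18
  {1, 3}: w = 6, v = 15
  {2, 3}: w = 6, v = 13
  {1, 2, 3}: w = 8 > 6, infeasible
Best feasible subset: items [1, 2]
Total weight: 4 <= 6, total value: 18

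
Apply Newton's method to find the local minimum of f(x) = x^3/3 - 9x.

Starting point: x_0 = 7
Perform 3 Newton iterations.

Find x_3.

f(x) = x^3/3 - 9x
f'(x) = x^2 - 9, f''(x) = 2x
Newton update: x_{n+1} = x_n - (x_n^2 - 9)/(2*x_n)
Step 1: x_0 = 7, f'=40, f''=14, x_1 = 29/7
Step 2: x_1 = 29/7, f'=400/49, f''=58/7, x_2 = 641/203
Step 3: x_2 = 641/203, f'=40000/41209, f''=1282/203, x_3 = 390881/130123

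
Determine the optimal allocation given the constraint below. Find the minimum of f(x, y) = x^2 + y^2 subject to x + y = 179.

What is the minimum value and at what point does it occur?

Substitute y = 179 - x into f(x,y) = x^2 + y^2:
g(x) = x^2 + (179 - x)^2 = 2x^2 - 358x + 32041
g'(x) = 4x - 358 = 0  =>  x = 179/2
y = 179 - 179/2 = 179/2
Minimum value = (179/2)^2 + (179/2)^2 = 32041/2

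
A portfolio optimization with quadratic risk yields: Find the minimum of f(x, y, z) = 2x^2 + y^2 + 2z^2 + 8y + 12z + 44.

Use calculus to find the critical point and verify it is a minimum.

f(x,y,z) = 2x^2 + y^2 + 2z^2 + 8y + 12z + 44
df/dx = 4x + (0) = 0 => x = 0
df/dy = 2y + (8) = 0 => y = -4
df/dz = 4z + (12) = 0 => z = -3
f(0,-4,-3) = 2*(0)^2 + 1*(-4)^2 + 2*(-3)^2 + 8*(-4) + 12*(-3) + 44 = 10
Hessian is diagonal with entries 4, 2, 4 > 0, confirmed minimum.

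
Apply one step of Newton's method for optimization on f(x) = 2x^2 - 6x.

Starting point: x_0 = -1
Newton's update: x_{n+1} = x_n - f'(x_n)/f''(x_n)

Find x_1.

f(x) = 2x^2 - 6x
f'(x) = 4x + (-6), f''(x) = 4
Newton step: x_1 = x_0 - f'(x_0)/f''(x_0)
f'(-1) = -10
x_1 = -1 - -10/4 = 3/2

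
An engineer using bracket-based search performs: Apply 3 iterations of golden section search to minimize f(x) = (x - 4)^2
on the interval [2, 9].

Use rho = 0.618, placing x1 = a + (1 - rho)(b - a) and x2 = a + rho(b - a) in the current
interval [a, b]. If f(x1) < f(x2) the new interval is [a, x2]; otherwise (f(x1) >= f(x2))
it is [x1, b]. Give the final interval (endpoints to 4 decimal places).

Golden section search for min of f(x) = (x - 4)^2 on [2, 9].
Each step: x1 = a + (1 - rho)(b - a), x2 = a + rho(b - a); if f(x1) < f(x2) keep [a, x2], otherwise keep [x1, b].
Step 1: [2.0000, 9.0000], x1=4.6740 (f=0.4543), x2=6.3260 (f=5.4103); f(x1) < f(x2) => keep [2.0000, 6.3260]
Step 2: [2.0000, 6.3260], x1=3.6525 (f=0.1207), x2=4.6735 (f=0.4536); f(x1) < f(x2) => keep [2.0000, 4.6735]
Step 3: [2.0000, 4.6735], x1=3.0213 (f=0.9579), x2=3.6522 (f=0.1210); f(x1) > f(x2) => keep [3.0213, 4.6735]
Final interval: [3.0213, 4.6735]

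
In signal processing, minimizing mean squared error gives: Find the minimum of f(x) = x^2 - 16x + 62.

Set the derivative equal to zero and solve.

f(x) = x^2 - 16x + 62
f'(x) = 2x + (-16) = 0
x = 16/2 = 8
f(8) = -2
Since f''(x) = 2 > 0, this is a minimum.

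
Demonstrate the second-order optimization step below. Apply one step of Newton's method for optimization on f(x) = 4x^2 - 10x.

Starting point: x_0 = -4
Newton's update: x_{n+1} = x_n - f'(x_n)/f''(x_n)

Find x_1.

f(x) = 4x^2 - 10x
f'(x) = 8x + (-10), f''(x) = 8
Newton step: x_1 = x_0 - f'(x_0)/f''(x_0)
f'(-4) = -42
x_1 = -4 - -42/8 = 5/4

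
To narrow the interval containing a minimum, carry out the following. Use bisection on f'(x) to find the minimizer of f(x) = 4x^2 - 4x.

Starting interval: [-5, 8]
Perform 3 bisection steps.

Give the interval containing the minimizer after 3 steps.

Finding critical point of f(x) = 4x^2 - 4x using bisection on f'(x) = 8x + -4.
f'(x) = 0 when x = 1/2.
Starting interval: [-5, 8]
Step 1: mid = 3/2, f'(mid) = 8, new interval = [-5, 3/2]
Step 2: mid = -7/4, f'(mid) = -18, new interval = [-7/4, 3/2]
Step 3: mid = -1/8, f'(mid) = -5, new interval = [-1/8, 3/2]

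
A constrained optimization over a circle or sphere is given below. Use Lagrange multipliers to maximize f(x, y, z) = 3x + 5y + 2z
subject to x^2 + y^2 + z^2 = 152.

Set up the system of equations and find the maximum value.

Lagrange conditions: 3 = 2*lambda*x, 5 = 2*lambda*y, 2 = 2*lambda*z
So x:3 = y:5 = z:2, i.e. x = 3t, y = 5t, z = 2t
Constraint: t^2*(3^2 + 5^2 + 2^2) = 152
  t^2 * 38 = 152  =>  t = sqrt(4)
Maximum = 3*3t + 5*5t + 2*2t = 38*sqrt(4) = 76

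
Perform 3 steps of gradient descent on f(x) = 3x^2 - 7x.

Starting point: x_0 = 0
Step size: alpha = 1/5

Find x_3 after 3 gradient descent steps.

f(x) = 3x^2 - 7x, f'(x) = 6x + (-7)
Step 1: f'(0) = -7, x_1 = 0 - 1/5 * -7 = 7/5
Step 2: f'(7/5) = 7/5, x_2 = 7/5 - 1/5 * 7/5 = 28/25
Step 3: f'(28/25) = -7/25, x_3 = 28/25 - 1/5 * -7/25 = 147/125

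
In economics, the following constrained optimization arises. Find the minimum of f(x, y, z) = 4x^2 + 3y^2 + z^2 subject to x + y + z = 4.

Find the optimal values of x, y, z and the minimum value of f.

Using Lagrange multipliers on f = 4x^2 + 3y^2 + z^2 with constraint x + y + z = 4:
Conditions: 2*4*x = lambda, 2*3*y = lambda, 2*1*z = lambda
So x = lambda/8, y = lambda/6, z = lambda/2
Substituting into constraint: lambda * (19/24) = 4
lambda = 96/19
x = 12/19, y = 16/19, z = 48/19
Minimum value = 192/19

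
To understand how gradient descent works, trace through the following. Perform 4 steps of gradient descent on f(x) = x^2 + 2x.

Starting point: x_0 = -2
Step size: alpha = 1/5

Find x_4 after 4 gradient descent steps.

f(x) = x^2 + 2x, f'(x) = 2x + (2)
Step 1: f'(-2) = -2, x_1 = -2 - 1/5 * -2 = -8/5
Step 2: f'(-8/5) = -6/5, x_2 = -8/5 - 1/5 * -6/5 = -34/25
Step 3: f'(-34/25) = -18/25, x_3 = -34/25 - 1/5 * -18/25 = -152/125
Step 4: f'(-152/125) = -54/125, x_4 = -152/125 - 1/5 * -54/125 = -706/625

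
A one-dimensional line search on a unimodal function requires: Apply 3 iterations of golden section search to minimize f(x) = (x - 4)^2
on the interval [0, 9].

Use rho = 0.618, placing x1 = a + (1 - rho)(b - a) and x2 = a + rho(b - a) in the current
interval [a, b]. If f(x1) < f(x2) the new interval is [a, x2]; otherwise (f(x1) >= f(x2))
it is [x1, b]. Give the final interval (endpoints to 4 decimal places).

Golden section search for min of f(x) = (x - 4)^2 on [0, 9].
Each step: x1 = a + (1 - rho)(b - a), x2 = a + rho(b - a); if f(x1) < f(x2) keep [a, x2], otherwise keep [x1, b].
Step 1: [0.0000, 9.0000], x1=3.4380 (f=0.3158), x2=5.5620 (f=2.4398); f(x1) < f(x2) => keep [0.0000, 5.5620]
Step 2: [0.0000, 5.5620], x1=2.1247 (f=3.5168), x2=3.4373 (f=0.3166); f(x1) > f(x2) => keep [2.1247, 5.5620]
Step 3: [2.1247, 5.5620], x1=3.4377 (f=0.3161), x2=4.2489 (f=0.0620); f(x1) > f(x2) => keep [3.4377, 5.5620]
Final interval: [3.4377, 5.5620]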